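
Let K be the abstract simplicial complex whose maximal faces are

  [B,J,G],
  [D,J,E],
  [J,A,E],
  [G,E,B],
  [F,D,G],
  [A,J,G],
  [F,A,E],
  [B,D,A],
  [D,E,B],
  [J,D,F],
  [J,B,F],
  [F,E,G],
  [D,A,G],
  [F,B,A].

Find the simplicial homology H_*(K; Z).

Fix the vertex order A < B < D < E < F < G < J and write every simplex with vertices in increasing order. Then dim K = 2 and the simplices of K are:

  0-simplices (7): A, B, D, E, F, G, J
  1-simplices (21): AB, AD, AE, AF, AG, AJ, BD, BE, BF, BG, BJ, DE, DF, DG, DJ, EF, EG, EJ, FG, FJ, GJ
  2-simplices (14): ABD, ABF, ADG, AEF, AEJ, AGJ, BDE, BEG, BFJ, BGJ, DEJ, DFG, DFJ, EFG

so the chain groups are C_0 ≅ Z^7, C_1 ≅ Z^21, C_2 ≅ Z^14.

The boundary map ∂_1: C_1 → C_0 maps an edge to its endpoints' difference, ∂[p,q] = q − p. For instance
  ∂DJ = J − D.
The 7×21 boundary matrix has rank 6 and Smith normal form diag(1,1,1,1,1,1).

∂_2: C_2 → C_1 maps a triangle to the signed sum of its edges. For instance
  ∂DFG = FG − DG + DF,
  ∂AEJ = EJ − AJ + AE.
As a 21×14 matrix over Z this has rank 13, with invariant factors (1,1,1,1,1,1,1,1,1,1,1,1,1).

From H_k ≅ ker(∂_k) / im(∂_{k+1}) we obtain:

  H_0: rank C_0 − rank ∂_1 = 7 − 6 = 1, and the invariant factors of ∂_1 are all 1, so H_0 ≅ Z.
  H_1: rank ker ∂_1 − rank ∂_2 = (21 − 6) − 13 = 2, and the invariant factors of ∂_2 are all 1, so H_1 ≅ Z^2.
  H_2: rank ker ∂_2 − rank ∂_3 = (14 − 13) − 0 = 1, and there is no ∂_3, so H_2 ≅ Z.

As a check, the Euler characteristic is 7 − 21 + 14 = 0, which agrees with 1 − 2 + 1 = 0.

H_0 = Z,  H_1 = Z^2,  H_2 = Z.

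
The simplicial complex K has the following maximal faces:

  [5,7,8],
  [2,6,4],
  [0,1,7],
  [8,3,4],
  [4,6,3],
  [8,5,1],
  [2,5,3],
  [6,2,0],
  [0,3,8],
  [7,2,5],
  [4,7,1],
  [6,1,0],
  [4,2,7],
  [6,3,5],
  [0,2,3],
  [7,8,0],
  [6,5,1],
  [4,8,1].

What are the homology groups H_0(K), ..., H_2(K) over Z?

We work with the vertex ordering 0 < 1 < 2 < 3 < 4 < 5 < 6 < 7 < 8. The simplices of K, each written with vertices in increasing order, are:

  0-simplices (9): [0], [1], [2], [3], [4], [5], [6], [7], [8]
  1-simplices (27): (27 of them)
  2-simplices (18): [0,1,6], [0,1,7], [0,2,3], [0,2,6], [0,3,8], [0,7,8], [1,4,7], [1,4,8], [1,5,6], [1,5,8], [2,3,5], [2,4,6], [2,4,7], [2,5,7], [3,4,6], [3,4,8], [3,5,6], [5,7,8]

so the chain groups are C_0 ≅ Z^9, C_1 ≅ Z^27, C_2 ≅ Z^18.

The boundary map ∂_1: C_1 → C_0 sends each edge [p,q] (with p < q) to q − p. For instance
  ∂[0,6] = [6] − [0].
As a 9×27 matrix over Z this has rank 8, with invariant factors (1,1,1,1,1,1,1,1).

Boundary ∂_2: C_2 → C_1 sends each 2-simplex [p,q,r] to [q,r] − [p,r] + [p,q]. For instance
  ∂[3,5,6] = [5,6] − [3,6] + [3,5],
  ∂[3,4,8] = [4,8] − [3,8] + [3,4].
The resulting 27×18 matrix has rank 18, and its Smith normal form has invariant factors (1,1,1,1,1,1,1,1,1,1,1,1,1,1,1,1,1,2).

Reading off H_k = ker ∂_k / im ∂_{k+1}:

  H_0: rank C_0 − rank ∂_1 = 9 − 8 = 1, and the invariant factors of ∂_1 are all 1, so H_0 ≅ Z.
  H_1: rank ker ∂_1 − rank ∂_2 = (27 − 8) − 18 = 1, and ∂_2 has invariant factor 2 > 1, so H_1 ≅ Z ⊕ Z/2Z.
  H_2: rank ker ∂_2 − rank ∂_3 = (18 − 18) − 0 = 0, and there is no ∂_3, so H_2 ≅ 0.

As a check, the Euler characteristic is 9 − 27 + 18 = 0, which agrees with 1 − 1 + 0 = 0.

H_0 ≅ Z,  H_1 ≅ Z ⊕ Z/2Z,  H_2 = 0.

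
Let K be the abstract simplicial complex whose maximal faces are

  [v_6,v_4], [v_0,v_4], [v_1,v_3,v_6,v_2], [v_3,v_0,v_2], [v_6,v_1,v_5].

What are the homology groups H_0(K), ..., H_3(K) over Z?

H_0 ≅ Z,  H_1 ≅ Z,  H_2 = 0,  H_3 = 0.

Take the total order v_0 < v_1 < v_2 < v_3 < v_4 < v_5 < v_6 on the vertex set. Then K (dimension 3) consists of the simplices:

  0-simplices (7): [v_0], [v_1], [v_2], [v_3], [v_4], [v_5], [v_6]
  1-simplices (12): [v_0,v_2], [v_0,v_3], [v_0,v_4], [v_1,v_2], [v_1,v_3], [v_1,v_5], [v_1,v_6], [v_2,v_3], [v_2,v_6], [v_3,v_6], [v_4,v_6], [v_5,v_6]
  2-simplices (6): [v_0,v_2,v_3], [v_1,v_2,v_3], [v_1,v_2,v_6], [v_1,v_3,v_6], [v_1,v_5,v_6], [v_2,v_3,v_6]
  3-simplices (1): [v_1,v_2,v_3,v_6]

giving chain groups C_0 ≅ Z^7, C_1 ≅ Z^12, C_2 ≅ Z^6, C_3 ≅ Z^1.

∂_1: C_1 → C_0 maps an edge to its endpoints' difference, ∂[p,q] = q − p. For instance
  ∂[v_1,v_2] = [v_2] − [v_1].
As a 7×12 matrix over Z this has rank 6, with invariant factors (1,1,1,1,1,1).

∂_2: C_2 → C_1 sends each 2-simplex [p,q,r] to [q,r] − [p,r] + [p,q]. For instance
  ∂[v_2,v_3,v_6] = [v_3,v_6] − [v_2,v_6] + [v_2,v_3],
  ∂[v_0,v_2,v_3] = [v_2,v_3] − [v_0,v_3] + [v_0,v_2].
As a 12×6 matrix over Z this has rank 5, with invariant factors (1,1,1,1,1).

∂_3: C_3 → C_2 sends each 3-simplex σ to the alternating sum Σ_i (−1)^i (σ with its i-th vertex removed). For instance
  ∂[v_1,v_2,v_3,v_6] = [v_2,v_3,v_6] − [v_1,v_3,v_6] + [v_1,v_2,v_6] − [v_1,v_2,v_3].
This gives a 6×1 integer matrix of rank 1; reducing to Smith normal form yields diagonal entries (1).

From H_k ≅ ker(∂_k) / im(∂_{k+1}) we obtain:

  H_0: rank C_0 − rank ∂_1 = 7 − 6 = 1, and the invariant factors of ∂_1 are all 1, so H_0 ≅ Z.
  H_1: rank ker ∂_1 − rank ∂_2 = (12 − 6) − 5 = 1, and the invariant factors of ∂_2 are all 1, so H_1 ≅ Z.
  H_2: rank ker ∂_2 − rank ∂_3 = (6 − 5) − 1 = 0, and the invariant factors of ∂_3 are all 1, so H_2 ≅ 0.
  H_3: rank ker ∂_3 − rank ∂_4 = (1 − 1) − 0 = 0, and there is no ∂_4, so H_3 ≅ 0.

As a check, the Euler characteristic is 7 − 12 + 6 − 1 = 0, which agrees with 1 − 1 + 0 − 0 = 0.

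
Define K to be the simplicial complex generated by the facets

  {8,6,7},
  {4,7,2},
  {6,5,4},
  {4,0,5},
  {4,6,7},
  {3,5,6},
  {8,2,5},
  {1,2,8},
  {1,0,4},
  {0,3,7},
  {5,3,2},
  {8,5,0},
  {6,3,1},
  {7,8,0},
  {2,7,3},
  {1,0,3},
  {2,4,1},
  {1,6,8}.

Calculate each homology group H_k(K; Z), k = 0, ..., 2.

H_0 ≅ Z,  H_1 ≅ Z^2,  H_2 ≅ Z.

Order the vertices as 0 < 1 < 2 < 3 < 4 < 5 < 6 < 7 < 8. Listing each simplex with vertices in this order, K has dimension 2 with simplices:

  0-simplices (9): [0], [1], [2], [3], [4], [5], [6], [7], [8]
  1-simplices (27): (27 of them)
  2-simplices (18): [0,1,3], [0,1,4], [0,3,7], [0,4,5], [0,5,8], [0,7,8], [1,2,4], [1,2,8], [1,3,6], [1,6,8], [2,3,5], [2,3,7], [2,4,7], [2,5,8], [3,5,6], [4,5,6], [4,6,7], [6,7,8]

giving chain groups C_0 ≅ Z^9, C_1 ≅ Z^27, C_2 ≅ Z^18.

Boundary ∂_1: C_1 → C_0 is given by ∂[p,q] = [q] − [p].
This gives a 9×27 integer matrix of rank 8; reducing to Smith normal form yields diagonal entries (1,1,1,1,1,1,1,1).

The boundary map ∂_2: C_2 → C_1 acts by ∂[p,q,r] = [q,r] − [p,r] + [p,q]. For instance
  ∂[1,3,6] = [3,6] − [1,6] + [1,3],
  ∂[6,7,8] = [7,8] − [6,8] + [6,7].
The 27×18 boundary matrix has rank 17 and Smith normal form diag(1,1,1,1,1,1,1,1,1,1,1,1,1,1,1,1,1).

Computing H_k = (kernel of ∂_k) / (image of ∂_{k+1}):

  H_0: rank C_0 − rank ∂_1 = 9 − 8 = 1, and the invariant factors of ∂_1 are all 1, so H_0 ≅ Z.
  H_1: rank ker ∂_1 − rank ∂_2 = (27 − 8) − 17 = 2, and the invariant factors of ∂_2 are all 1, so H_1 ≅ Z^2.
  H_2: rank ker ∂_2 − rank ∂_3 = (18 − 17) − 0 = 1, and there is no ∂_3, so H_2 ≅ Z.

As a check, the Euler characteristic is 9 − 27 + 18 = 0, which agrees with 1 − 2 + 1 = 0.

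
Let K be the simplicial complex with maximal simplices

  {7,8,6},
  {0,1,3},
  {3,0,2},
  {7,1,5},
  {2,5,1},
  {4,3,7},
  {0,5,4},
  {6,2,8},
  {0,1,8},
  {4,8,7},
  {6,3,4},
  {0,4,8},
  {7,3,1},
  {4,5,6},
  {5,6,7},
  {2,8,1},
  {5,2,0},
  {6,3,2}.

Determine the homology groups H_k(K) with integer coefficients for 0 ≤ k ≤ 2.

We work with the vertex ordering 0 < 1 < 2 < 3 < 4 < 5 < 6 < 7 < 8. The simplices of K, each written with vertices in increasing order, are:

  0-simplices (9): [0], [1], [2], [3], [4], [5], [6], [7], [8]
  1-simplices (27): (27 of them)
  2-simplices (18): [0,1,3], [0,1,8], [0,2,3], [0,2,5], [0,4,5], [0,4,8], [1,2,5], [1,2,8], [1,3,7], [1,5,7], [2,3,6], [2,6,8], [3,4,6], [3,4,7], [4,5,6], [4,7,8], [5,6,7], [6,7,8]

giving chain groups C_0 ≅ Z^9, C_1 ≅ Z^27, C_2 ≅ Z^18.

Boundary ∂_1: C_1 → C_0 maps an edge to its endpoints' difference, ∂[p,q] = q − p.
The 9×27 boundary matrix has rank 8 and Smith normal form diag(1,1,1,1,1,1,1,1).

Boundary ∂_2: C_2 → C_1 sends each 2-simplex [p,q,r] to [q,r] − [p,r] + [p,q]. For instance
  ∂[1,2,8] = [2,8] − [1,8] + [1,2],
  ∂[0,1,8] = [1,8] − [0,8] + [0,1].
The 27×18 boundary matrix has rank 18 and Smith normal form diag(1,1,1,1,1,1,1,1,1,1,1,1,1,1,1,1,1,2).

Reading off H_k = ker ∂_k / im ∂_{k+1}:

  H_0: rank C_0 − rank ∂_1 = 9 − 8 = 1, and the invariant factors of ∂_1 are all 1, so H_0 = Z.
  H_1: rank ker ∂_1 − rank ∂_2 = (27 − 8) − 18 = 1, and ∂_2 has invariant factor 2 > 1, so H_1 = Z ⊕ Z_2.
  H_2: rank ker ∂_2 − rank ∂_3 = (18 − 18) − 0 = 0, and there is no ∂_3, so H_2 = 0.

As a check, the Euler characteristic is 9 − 27 + 18 = 0, which agrees with 1 − 1 + 0 = 0.

H_0 ≅ Z,  H_1 ≅ Z ⊕ Z_2,  H_2 = 0.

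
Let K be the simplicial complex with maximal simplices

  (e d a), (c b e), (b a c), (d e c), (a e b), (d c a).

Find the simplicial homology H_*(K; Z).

Take the total order a < b < c < d < e on the vertex set. Then K (dimension 2) consists of the simplices:

  0-simplices (5): a, b, c, d, e
  1-simplices (9): ab, ac, ad, ae, bc, be, cd, ce, de
  2-simplices (6): abc, abe, acd, ade, bce, cde

giving chain groups C_0 ≅ Z^5, C_1 ≅ Z^9, C_2 ≅ Z^6.

∂_1: C_1 → C_0 sends each edge [p,q] (with p < q) to q − p.
This gives a 5×9 integer matrix of rank 4; reducing to Smith normal form yields diagonal entries (1,1,1,1).

Boundary ∂_2: C_2 → C_1 sends each 2-simplex [p,q,r] to [q,r] − [p,r] + [p,q]. For instance
  ∂acd = cd − ad + ac,
  ∂ade = de − ae + ad.
The resulting 9×6 matrix has rank 5, and its Smith normal form has invariant factors (1,1,1,1,1).

From H_k ≅ ker(∂_k) / im(∂_{k+1}) we obtain:

  H_0: rank C_0 − rank ∂_1 = 5 − 4 = 1, and the invariant factors of ∂_1 are all 1, so H_0 ≅ Z.
  H_1: rank ker ∂_1 − rank ∂_2 = (9 − 4) − 5 = 0, and the invariant factors of ∂_2 are all 1, so H_1 ≅ 0.
  H_2: rank ker ∂_2 − rank ∂_3 = (6 − 5) − 0 = 1, and there is no ∂_3, so H_2 ≅ Z.

H_0 ≅ Z,  H_1 = 0,  H_2 ≅ Z.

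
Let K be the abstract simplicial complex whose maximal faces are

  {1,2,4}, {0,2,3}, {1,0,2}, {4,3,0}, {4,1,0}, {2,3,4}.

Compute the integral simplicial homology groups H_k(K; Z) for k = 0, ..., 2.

Order the vertices as 0 < 1 < 2 < 3 < 4. Listing each simplex with vertices in this order, K has dimension 2 with simplices:

  0-simplices (5): [0], [1], [2], [3], [4]
  1-simplices (9): [0,1], [0,2], [0,3], [0,4], [1,2], [1,4], [2,3], [2,4], [3,4]
  2-simplices (6): [0,1,2], [0,1,4], [0,2,3], [0,3,4], [1,2,4], [2,3,4]

Hence C_0 ≅ Z^5, C_1 ≅ Z^9, C_2 ≅ Z^6.

Boundary ∂_1: C_1 → C_0 is given by ∂[p,q] = [q] − [p]. For instance
  ∂[1,2] = [2] − [1].
The resulting 5×9 matrix has rank 4, and its Smith normal form has invariant factors (1,1,1,1).

∂_2: C_2 → C_1 acts by ∂[p,q,r] = [q,r] − [p,r] + [p,q]. For instance
  ∂[0,1,4] = [1,4] − [0,4] + [0,1],
  ∂[2,3,4] = [3,4] − [2,4] + [2,3].
The 9×6 boundary matrix has rank 5 and Smith normal form diag(1,1,1,1,1).

Now H_k = ker ∂_k / im ∂_{k+1}, so:

  H_0: rank C_0 − rank ∂_1 = 5 − 4 = 1, and the invariant factors of ∂_1 are all 1, so H_0 = Z.
  H_1: rank ker ∂_1 − rank ∂_2 = (9 − 4) − 5 = 0, and the invariant factors of ∂_2 are all 1, so H_1 = 0.
  H_2: rank ker ∂_2 − rank ∂_3 = (6 − 5) − 0 = 1, and there is no ∂_3, so H_2 = Z.

As a check, the Euler characteristic is 5 − 9 + 6 = 2, which agrees with 1 − 0 + 1 = 2.

H_0 = Z,  H_1 = 0,  H_2 = Z.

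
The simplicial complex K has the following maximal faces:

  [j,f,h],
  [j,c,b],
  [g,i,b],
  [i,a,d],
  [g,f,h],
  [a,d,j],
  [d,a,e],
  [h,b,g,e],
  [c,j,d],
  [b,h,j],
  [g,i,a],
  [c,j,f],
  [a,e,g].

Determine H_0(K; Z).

Take the total order a < b < c < d < e < f < g < h < i < j on the vertex set. Then K (dimension 3) consists of the simplices:

  0-simplices (10): a, b, c, d, e, f, g, h, i, j
  1-simplices (25): ad, ae, ag, ai, aj, bc, be, bg, bh, bi, bj, cd, cf, cj, de, di, dj, eg, eh, fg, fh, fj, gh, gi, hj
  2-simplices (16): ade, adi, adj, aeg, agi, bcj, beg, beh, bgh, bgi, bhj, cdj, cfj, egh, fgh, fhj
  3-simplices (1): begh

so the chain groups are C_0 ≅ Z^10, C_1 ≅ Z^25, C_2 ≅ Z^16, C_3 ≅ Z^1.

The boundary map ∂_1: C_1 → C_0 maps an edge to its endpoints' difference, ∂[p,q] = q − p.
As a 10×25 matrix over Z this has rank 9, with invariant factors (1,1,1,1,1,1,1,1,1).

∂_2: C_2 → C_1 sends each 2-simplex [p,q,r] to [q,r] − [p,r] + [p,q]. For instance
  ∂ade = de − ae + ad,
  ∂beh = eh − bh + be.
The resulting 25×16 matrix has rank 15, and its Smith normal form has invariant factors (1,1,1,1,1,1,1,1,1,1,1,1,1,1,1).

The boundary map ∂_3: C_3 → C_2 sends each 3-simplex σ to the alternating sum Σ_i (−1)^i (σ with its i-th vertex removed). For instance
  ∂begh = egh − bgh + beh − beg.
The resulting 16×1 matrix has rank 1, and its Smith normal form has invariant factors (1).

Reading off H_k = ker ∂_k / im ∂_{k+1}:

  H_0: rank C_0 − rank ∂_1 = 10 − 9 = 1, and the invariant factors of ∂_1 are all 1, so H_0 ≅ Z.

H_0 = Z.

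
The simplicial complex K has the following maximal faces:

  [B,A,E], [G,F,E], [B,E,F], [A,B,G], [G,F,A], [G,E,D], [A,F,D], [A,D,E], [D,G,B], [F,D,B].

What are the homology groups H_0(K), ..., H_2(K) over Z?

We work with the vertex ordering A < B < D < E < F < G. The simplices of K, each written with vertices in increasing order, are:

  0-simplices (6): A, B, D, E, F, G
  1-simplices (15): AB, AD, AE, AF, AG, BD, BE, BF, BG, DE, DF, DG, EF, EG, FG
  2-simplices (10): ABE, ABG, ADE, ADF, AFG, BDF, BDG, BEF, DEG, EFG

so the chain groups are C_0 ≅ Z^6, C_1 ≅ Z^15, C_2 ≅ Z^10.

Boundary ∂_1: C_1 → C_0 maps an edge to its endpoints' difference, ∂[p,q] = q − p. For instance
  ∂DF = F − D.
As a 6×15 matrix over Z this has rank 5, with invariant factors (1,1,1,1,1).

The boundary map ∂_2: C_2 → C_1 sends each 2-simplex [p,q,r] to [q,r] − [p,r] + [p,q]. For instance
  ∂DEG = EG − DG + DE,
  ∂ABE = BE − AE + AB.
The 15×10 boundary matrix has rank 10 and Smith normal form diag(1,1,1,1,1,1,1,1,1,2).

From H_k ≅ ker(∂_k) / im(∂_{k+1}) we obtain:

  H_0: rank C_0 − rank ∂_1 = 6 − 5 = 1, and the invariant factors of ∂_1 are all 1, so H_0 = Z.
  H_1: rank ker ∂_1 − rank ∂_2 = (15 − 5) − 10 = 0, and ∂_2 has invariant factor 2 > 1, so H_1 = Z/2.
  H_2: rank ker ∂_2 − rank ∂_3 = (10 − 10) − 0 = 0, and there is no ∂_3, so H_2 = 0.

As a check, the Euler characteristic is 6 − 15 + 10 = 1, which agrees with 1 − 0 + 0 = 1.

H_0 = Z,  H_1 = Z/2,  H_2 = 0.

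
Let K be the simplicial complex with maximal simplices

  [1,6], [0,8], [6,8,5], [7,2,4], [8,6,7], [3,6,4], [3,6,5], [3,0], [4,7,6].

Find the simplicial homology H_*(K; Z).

Order the vertices as 0 < 1 < 2 < 3 < 4 < 5 < 6 < 7 < 8. Listing each simplex with vertices in this order, K has dimension 2 with simplices:

  0-simplices (9): [0], [1], [2], [3], [4], [5], [6], [7], [8]
  1-simplices (15): [0,3], [0,8], [1,6], [2,4], [2,7], [3,4], [3,5], [3,6], [4,6], [4,7], [5,6], [5,8], [6,7], [6,8], [7,8]
  2-simplices (6): [2,4,7], [3,4,6], [3,5,6], [4,6,7], [5,6,8], [6,7,8]

Hence C_0 ≅ Z^9, C_1 ≅ Z^15, C_2 ≅ Z^6.

∂_1: C_1 → C_0 is given by ∂[p,q] = [q] − [p].
As a 9×15 matrix over Z this has rank 8, with invariant factors (1,1,1,1,1,1,1,1).

Boundary ∂_2: C_2 → C_1 acts by ∂[p,q,r] = [q,r] − [p,r] + [p,q]. For instance
  ∂[5,6,8] = [6,8] − [5,8] + [5,6],
  ∂[2,4,7] = [4,7] − [2,7] + [2,4].
This gives a 15×6 integer matrix of rank 6; reducing to Smith normal form yields diagonal entries (1,1,1,1,1,1).

Computing H_k = (kernel of ∂_k) / (image of ∂_{k+1}):

  H_0: rank C_0 − rank ∂_1 = 9 − 8 = 1, and the invariant factors of ∂_1 are all 1, so H_0 ≅ Z.
  H_1: rank ker ∂_1 − rank ∂_2 = (15 − 8) − 6 = 1, and the invariant factors of ∂_2 are all 1, so H_1 ≅ Z.
  H_2: rank ker ∂_2 − rank ∂_3 = (6 − 6) − 0 = 0, and there is no ∂_3, so H_2 ≅ 0.

As a check, the Euler characteristic is 9 − 15 + 6 = 0, which agrees with 1 − 1 + 0 = 0.

H_0 ≅ Z,  H_1 ≅ Z,  H_2 = 0.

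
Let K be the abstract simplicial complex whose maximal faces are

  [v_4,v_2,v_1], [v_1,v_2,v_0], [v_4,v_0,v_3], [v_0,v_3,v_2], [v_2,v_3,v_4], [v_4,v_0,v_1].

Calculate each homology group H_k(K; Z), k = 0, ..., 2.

H_0 ≅ Z,  H_1 = 0,  H_2 ≅ Z.

K has 5 vertices, 9 edges, 6 triangles.
rank ∂_0 = 0, rank ∂_1 = 4 ⇒ b_0 = 5 − 0 − 4 = 1; all invariant factors of ∂_1 are 1 so no torsion. So H_0 ≅ Z.
rank ∂_1 = 4, rank ∂_2 = 5 ⇒ b_1 = 9 − 4 − 5 = 0; all invariant factors of ∂_2 are 1 so no torsion. So H_1 ≅ 0.
rank ∂_2 = 5, rank ∂_3 = 0 ⇒ b_2 = 6 − 5 − 0 = 1. So H_2 ≅ Z.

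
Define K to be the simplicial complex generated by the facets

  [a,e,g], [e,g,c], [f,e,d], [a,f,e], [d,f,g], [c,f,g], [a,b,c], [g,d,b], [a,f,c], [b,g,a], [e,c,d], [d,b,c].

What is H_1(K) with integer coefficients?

K has 7 vertices, 18 edges, 12 triangles.
rank ∂_1 = 6, rank ∂_2 = 12 ⇒ b_1 = 18 − 6 − 12 = 0; ∂_2 has invariant factor(s) [2] giving torsion. So H_1 ≅ Z/2.

H_1 ≅ Z/2.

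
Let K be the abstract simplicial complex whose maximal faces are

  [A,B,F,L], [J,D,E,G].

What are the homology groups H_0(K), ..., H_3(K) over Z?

Order the vertices as A < B < D < E < F < G < J < L. Listing each simplex with vertices in this order, K has dimension 3 with simplices:

  0-simplices (8): A, B, D, E, F, G, J, L
  1-simplices (12): AB, AF, AL, BF, BL, DE, DG, DJ, EG, EJ, FL, GJ
  2-simplices (8): ABF, ABL, AFL, BFL, DEG, DEJ, DGJ, EGJ
  3-simplices (2): ABFL, DEGJ

giving chain groups C_0 ≅ Z^8, C_1 ≅ Z^12, C_2 ≅ Z^8, C_3 ≅ Z^2.

Boundary ∂_1: C_1 → C_0 is given by ∂[p,q] = [q] − [p]. For instance
  ∂EG = G − E.
The resulting 8×12 matrix has rank 6, and its Smith normal form has invariant factors (1,1,1,1,1,1).

Boundary ∂_2: C_2 → C_1 maps a triangle to the signed sum of its edges. For instance
  ∂DGJ = GJ − DJ + DG,
  ∂BFL = FL − BL + BF.
This gives a 12×8 integer matrix of rank 6; reducing to Smith normal form yields diagonal entries (1,1,1,1,1,1).

Boundary ∂_3: C_3 → C_2 sends each 3-simplex σ to the alternating sum Σ_i (−1)^i (σ with its i-th vertex removed). For instance
  ∂DEGJ = EGJ − DGJ + DEJ − DEG,
  ∂ABFL = BFL − AFL + ABL − ABF.
The 8×2 boundary matrix has rank 2 and Smith normal form diag(1,1).

Computing H_k = (kernel of ∂_k) / (image of ∂_{k+1}):

  H_0: rank C_0 − rank ∂_1 = 8 − 6 = 2, and the invariant factors of ∂_1 are all 1, so H_0 = Z^2.
  H_1: rank ker ∂_1 − rank ∂_2 = (12 − 6) − 6 = 0, and the invariant factors of ∂_2 are all 1, so H_1 = 0.
  H_2: rank ker ∂_2 − rank ∂_3 = (8 − 6) − 2 = 0, and the invariant factors of ∂_3 are all 1, so H_2 = 0.
  H_3: rank ker ∂_3 − rank ∂_4 = (2 − 2) − 0 = 0, and there is no ∂_4, so H_3 = 0.

H_0 ≅ Z^2,  H_1 = 0,  H_2 = 0,  H_3 = 0.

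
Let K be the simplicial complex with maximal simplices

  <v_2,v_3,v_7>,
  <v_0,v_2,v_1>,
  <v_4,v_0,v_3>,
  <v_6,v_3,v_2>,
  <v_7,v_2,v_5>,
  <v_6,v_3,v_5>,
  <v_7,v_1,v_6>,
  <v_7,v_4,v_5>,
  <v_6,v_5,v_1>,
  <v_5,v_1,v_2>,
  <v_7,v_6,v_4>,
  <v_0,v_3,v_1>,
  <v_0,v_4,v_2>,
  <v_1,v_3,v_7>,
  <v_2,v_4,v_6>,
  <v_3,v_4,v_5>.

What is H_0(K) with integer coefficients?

Order the vertices as v_0 < v_1 < v_2 < v_3 < v_4 < v_5 < v_6 < v_7. Listing each simplex with vertices in this order, K has dimension 2 with simplices:

  0-simplices (8): [v_0], [v_1], [v_2], [v_3], [v_4], [v_5], [v_6], [v_7]
  1-simplices (24): (24 of them)
  2-simplices (16): (16 of them)

Hence C_0 ≅ Z^8, C_1 ≅ Z^24, C_2 ≅ Z^16.

∂_1: C_1 → C_0 sends each edge [p,q] (with p < q) to q − p.
As a 8×24 matrix over Z this has rank 7, with invariant factors (1,1,1,1,1,1,1).

∂_2: C_2 → C_1 sends each 2-simplex [p,q,r] to [q,r] − [p,r] + [p,q]. For instance
  ∂[v_0,v_1,v_3] = [v_1,v_3] − [v_0,v_3] + [v_0,v_1],
  ∂[v_3,v_5,v_6] = [v_5,v_6] − [v_3,v_6] + [v_3,v_5].
As a 24×16 matrix over Z this has rank 15, with invariant factors (1,1,1,1,1,1,1,1,1,1,1,1,1,1,1).

From H_k ≅ ker(∂_k) / im(∂_{k+1}) we obtain:

  H_0: rank C_0 − rank ∂_1 = 8 − 7 = 1, and the invariant factors of ∂_1 are all 1, so H_0 = Z.

H_0 ≅ Z.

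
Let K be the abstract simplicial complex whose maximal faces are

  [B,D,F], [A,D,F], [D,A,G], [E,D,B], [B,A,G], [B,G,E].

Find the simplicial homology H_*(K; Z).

We work with the vertex ordering A < B < D < E < F < G. The simplices of K, each written with vertices in increasing order, are:

  0-simplices (6): A, B, D, E, F, G
  1-simplices (12): AB, AD, AF, AG, BD, BE, BF, BG, DE, DF, DG, EG
  2-simplices (6): ABG, ADF, ADG, BDE, BDF, BEG

so the chain groups are C_0 ≅ Z^6, C_1 ≅ Z^12, C_2 ≅ Z^6.

The boundary map ∂_1: C_1 → C_0 maps an edge to its endpoints' difference, ∂[p,q] = q − p.
This gives a 6×12 integer matrix of rank 5; reducing to Smith normal form yields diagonal entries (1,1,1,1,1).

∂_2: C_2 → C_1 acts by ∂[p,q,r] = [q,r] − [p,r] + [p,q]. For instance
  ∂BDF = DF − BF + BD,
  ∂ADG = DG − AG + AD.
The resulting 12×6 matrix has rank 6, and its Smith normal form has invariant factors (1,1,1,1,1,1).

From H_k ≅ ker(∂_k) / im(∂_{k+1}) we obtain:

  H_0: rank C_0 − rank ∂_1 = 6 − 5 = 1, and the invariant factors of ∂_1 are all 1, so H_0 = Z.
  H_1: rank ker ∂_1 − rank ∂_2 = (12 − 5) − 6 = 1, and the invariant factors of ∂_2 are all 1, so H_1 = Z.
  H_2: rank ker ∂_2 − rank ∂_3 = (6 − 6) − 0 = 0, and there is no ∂_3, so H_2 = 0.

H_0 = Z,  H_1 = Z,  H_2 = 0.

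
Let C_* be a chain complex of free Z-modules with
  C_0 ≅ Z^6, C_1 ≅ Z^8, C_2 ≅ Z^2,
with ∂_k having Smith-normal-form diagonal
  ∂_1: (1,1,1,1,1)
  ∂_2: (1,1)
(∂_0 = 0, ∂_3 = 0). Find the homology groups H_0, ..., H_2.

H_0: b_0 = 6 − 0 − 5 = 1; torsion from ∂_1 factors > 1: none. So H_0 ≅ Z.
H_1: b_1 = 8 − 5 − 2 = 1; torsion from ∂_2 factors > 1: none. So H_1 ≅ Z.
H_2: b_2 = 2 − 2 − 0 = 0; torsion from ∂_3 factors > 1: none. So H_2 ≅ 0.

H_0 ≅ Z,  H_1 ≅ Z,  H_2 = 0.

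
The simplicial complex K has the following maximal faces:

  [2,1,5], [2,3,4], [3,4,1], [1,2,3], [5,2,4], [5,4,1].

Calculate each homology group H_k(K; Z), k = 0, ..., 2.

H_0 = Z,  H_1 = 0,  H_2 = Z.

We work with the vertex ordering 1 < 2 < 3 < 4 < 5. The simplices of K, each written with vertices in increasing order, are:

  0-simplices (5): [1], [2], [3], [4], [5]
  1-simplices (9): [1,2], [1,3], [1,4], [1,5], [2,3], [2,4], [2,5], [3,4], [4,5]
  2-simplices (6): [1,2,3], [1,2,5], [1,3,4], [1,4,5], [2,3,4], [2,4,5]

giving chain groups C_0 ≅ Z^5, C_1 ≅ Z^9, C_2 ≅ Z^6.

Boundary ∂_1: C_1 → C_0 is given by ∂[p,q] = [q] − [p]. For instance
  ∂[3,4] = [4] − [3].
The resulting 5×9 matrix has rank 4, and its Smith normal form has invariant factors (1,1,1,1).

The boundary map ∂_2: C_2 → C_1 sends each 2-simplex [p,q,r] to [q,r] − [p,r] + [p,q]. For instance
  ∂[1,2,3] = [2,3] − [1,3] + [1,2],
  ∂[1,4,5] = [4,5] − [1,5] + [1,4].
The 9×6 boundary matrix has rank 5 and Smith normal form diag(1,1,1,1,1).

Computing H_k = (kernel of ∂_k) / (image of ∂_{k+1}):

  H_0: rank C_0 − rank ∂_1 = 5 − 4 = 1, and the invariant factors of ∂_1 are all 1, so H_0 = Z.
  H_1: rank ker ∂_1 − rank ∂_2 = (9 − 4) − 5 = 0, and the invariant factors of ∂_2 are all 1, so H_1 = 0.
  H_2: rank ker ∂_2 − rank ∂_3 = (6 − 5) − 0 = 1, and there is no ∂_3, so H_2 = Z.

(K is a triangulation of the 2-sphere S^2.)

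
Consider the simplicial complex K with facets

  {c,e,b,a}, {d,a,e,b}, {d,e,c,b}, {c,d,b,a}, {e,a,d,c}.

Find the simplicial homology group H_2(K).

H_2 = 0.

Order the vertices as a < b < c < d < e. Listing each simplex with vertices in this order, K has dimension 3 with simplices:

  0-simplices (5): a, b, c, d, e
  1-simplices (10): ab, ac, ad, ae, bc, bd, be, cd, ce, de
  2-simplices (10): abc, abd, abe, acd, ace, ade, bcd, bce, bde, cde
  3-simplices (5): abcd, abce, abde, acde, bcde

giving chain groups C_0 ≅ Z^5, C_1 ≅ Z^10, C_2 ≅ Z^10, C_3 ≅ Z^5.

∂_1: C_1 → C_0 sends each edge [p,q] (with p < q) to q − p. For instance
  ∂ac = c − a.
As a 5×10 matrix over Z this has rank 4, with invariant factors (1,1,1,1).

∂_2: C_2 → C_1 maps a triangle to the signed sum of its edges. For instance
  ∂acd = cd − ad + ac,
  ∂bce = ce − be + bc.
The 10×10 boundary matrix has rank 6 and Smith normal form diag(1,1,1,1,1,1).

∂_3: C_3 → C_2 sends each 3-simplex σ to the alternating sum Σ_i (−1)^i (σ with its i-th vertex removed). For instance
  ∂acde = cde − ade + ace − acd,
  ∂bcde = cde − bde + bce − bcd.
As a 10×5 matrix over Z this has rank 4, with invariant factors (1,1,1,1).

From H_k ≅ ker(∂_k) / im(∂_{k+1}) we obtain:

  H_2: rank ker ∂_2 − rank ∂_3 = (10 − 6) − 4 = 0, and the invariant factors of ∂_3 are all 1, so H_2 ≅ 0.

(K is a triangulation of the 3-sphere S^3.)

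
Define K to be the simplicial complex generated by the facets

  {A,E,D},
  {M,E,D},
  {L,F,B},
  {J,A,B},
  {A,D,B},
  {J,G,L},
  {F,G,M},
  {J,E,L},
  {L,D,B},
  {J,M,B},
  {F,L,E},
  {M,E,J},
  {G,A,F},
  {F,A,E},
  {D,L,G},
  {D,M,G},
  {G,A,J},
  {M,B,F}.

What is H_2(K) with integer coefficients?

H_2 = Z.

Take the total order A < B < D < E < F < G < J < L < M on the vertex set. Then K (dimension 2) consists of the simplices:

  0-simplices (9): A, B, D, E, F, G, J, L, M
  1-simplices (27): AB, AD, AE, AF, AG, AJ, BD, BF, BJ, BL, BM, DE, DG, DL, DM, EF, EJ, EL, EM, FG, FL, FM, GJ, GL, GM, JL, JM
  2-simplices (18): ABD, ABJ, ADE, AEF, AFG, AGJ, BDL, BFL, BFM, BJM, DEM, DGL, DGM, EFL, EJL, EJM, FGM, GJL

giving chain groups C_0 ≅ Z^9, C_1 ≅ Z^27, C_2 ≅ Z^18.

The boundary map ∂_1: C_1 → C_0 is given by ∂[p,q] = [q] − [p]. For instance
  ∂BJ = J − B.
The 9×27 boundary matrix has rank 8 and Smith normal form diag(1,1,1,1,1,1,1,1).

Boundary ∂_2: C_2 → C_1 sends each 2-simplex [p,q,r] to [q,r] − [p,r] + [p,q]. For instance
  ∂BFM = FM − BM + BF,
  ∂BFL = FL − BL + BF.
This gives a 27×18 integer matrix of rank 17; reducing to Smith normal form yields diagonal entries (1,1,1,1,1,1,1,1,1,1,1,1,1,1,1,1,1).

Computing H_k = (kernel of ∂_k) / (image of ∂_{k+1}):

  H_2: rank ker ∂_2 − rank ∂_3 = (18 − 17) − 0 = 1, and there is no ∂_3, so H_2 = Z.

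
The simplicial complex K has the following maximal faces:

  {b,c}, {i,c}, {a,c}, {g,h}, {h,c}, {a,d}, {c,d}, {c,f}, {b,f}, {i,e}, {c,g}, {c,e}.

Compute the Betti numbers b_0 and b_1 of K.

b_0 = 1, b_1 = 4.

Order the vertices as a < b < c < d < e < f < g < h < i. Listing each simplex with vertices in this order, K has dimension 1 with simplices:

  0-simplices (9): a, b, c, d, e, f, g, h, i
  1-simplices (12): ac, ad, bc, bf, cd, ce, cf, cg, ch, ci, ei, gh

Hence C_0 ≅ Z^9, C_1 ≅ Z^12.

The boundary map ∂_1: C_1 → C_0 maps an edge to its endpoints' difference, ∂[p,q] = q − p. For instance
  ∂ei = i − e.
The resulting 9×12 matrix has rank 8, and its Smith normal form has invariant factors (1,1,1,1,1,1,1,1).

Computing H_k = (kernel of ∂_k) / (image of ∂_{k+1}):

  H_0: rank C_0 − rank ∂_1 = 9 − 8 = 1, and the invariant factors of ∂_1 are all 1, so H_0 ≅ Z.
  H_1: rank ker ∂_1 − rank ∂_2 = (12 − 8) − 0 = 4, and there is no ∂_2, so H_1 ≅ Z^4.

As a check, the Euler characteristic is 9 − 12 = -3, which agrees with 1 − 4 = -3.
(K is a triangulation of a wedge of 4 circles.)

Hence the Betti numbers are b_0 = 1, b_1 = 4.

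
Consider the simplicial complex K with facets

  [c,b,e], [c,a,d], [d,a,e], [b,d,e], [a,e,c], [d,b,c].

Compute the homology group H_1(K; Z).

H_1 = 0.

We work with the vertex ordering a < b < c < d < e. The simplices of K, each written with vertices in increasing order, are:

  0-simplices (5): a, b, c, d, e
  1-simplices (9): ac, ad, ae, bc, bd, be, cd, ce, de
  2-simplices (6): acd, ace, ade, bcd, bce, bde

so the chain groups are C_0 ≅ Z^5, C_1 ≅ Z^9, C_2 ≅ Z^6.

∂_1: C_1 → C_0 maps an edge to its endpoints' difference, ∂[p,q] = q − p. For instance
  ∂bd = d − b.
The resulting 5×9 matrix has rank 4, and its Smith normal form has invariant factors (1,1,1,1).

∂_2: C_2 → C_1 sends each 2-simplex [p,q,r] to [q,r] − [p,r] + [p,q]. For instance
  ∂bde = de − be + bd,
  ∂acd = cd − ad + ac.
The resulting 9×6 matrix has rank 5, and its Smith normal form has invariant factors (1,1,1,1,1).

From H_k ≅ ker(∂_k) / im(∂_{k+1}) we obtain:

  H_1: rank ker ∂_1 − rank ∂_2 = (9 − 4) − 5 = 0, and the invariant factors of ∂_2 are all 1, so H_1 ≅ 0.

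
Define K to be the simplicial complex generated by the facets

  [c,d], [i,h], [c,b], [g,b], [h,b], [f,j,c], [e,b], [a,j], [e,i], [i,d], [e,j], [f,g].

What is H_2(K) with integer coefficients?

Take the total order a < b < c < d < e < f < g < h < i < j on the vertex set. Then K (dimension 2) consists of the simplices:

  0-simplices (10): a, b, c, d, e, f, g, h, i, j
  1-simplices (14): aj, bc, be, bg, bh, cd, cf, cj, di, ei, ej, fg, fj, hi
  2-simplices (1): cfj

Hence C_0 ≅ Z^10, C_1 ≅ Z^14, C_2 ≅ Z^1.

The boundary map ∂_1: C_1 → C_0 sends each edge [p,q] (with p < q) to q − p. For instance
  ∂ej = j − e.
This gives a 10×14 integer matrix of rank 9; reducing to Smith normal form yields diagonal entries (1,1,1,1,1,1,1,1,1).

∂_2: C_2 → C_1 maps a triangle to the signed sum of its edges. For instance
  ∂cfj = fj − cj + cf.
The 14×1 boundary matrix has rank 1 and Smith normal form diag(1).

Reading off H_k = ker ∂_k / im ∂_{k+1}:

  H_2: rank ker ∂_2 − rank ∂_3 = (1 − 1) − 0 = 0, and there is no ∂_3, so H_2 ≅ 0.

H_2 = 0.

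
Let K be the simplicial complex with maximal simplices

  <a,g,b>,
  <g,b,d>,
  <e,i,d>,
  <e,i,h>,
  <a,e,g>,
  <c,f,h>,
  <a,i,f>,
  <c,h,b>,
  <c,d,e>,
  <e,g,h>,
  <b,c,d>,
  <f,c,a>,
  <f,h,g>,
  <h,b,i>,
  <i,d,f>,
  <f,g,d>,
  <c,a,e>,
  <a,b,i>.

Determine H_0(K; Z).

H_0 ≅ Z.

We work with the vertex ordering a < b < c < d < e < f < g < h < i. The simplices of K, each written with vertices in increasing order, are:

  0-simplices (9): a, b, c, d, e, f, g, h, i
  1-simplices (27): ab, ac, ae, af, ag, ai, bc, bd, bg, bh, bi, cd, ce, cf, ch, de, df, dg, di, eg, eh, ei, fg, fh, fi, gh, hi
  2-simplices (18): abg, abi, ace, acf, aeg, afi, bcd, bch, bdg, bhi, cde, cfh, dei, dfg, dfi, egh, ehi, fgh

Hence C_0 ≅ Z^9, C_1 ≅ Z^27, C_2 ≅ Z^18.

The boundary map ∂_1: C_1 → C_0 is given by ∂[p,q] = [q] − [p].
The 9×27 boundary matrix has rank 8 and Smith normal form diag(1,1,1,1,1,1,1,1).

The boundary map ∂_2: C_2 → C_1 sends each 2-simplex [p,q,r] to [q,r] − [p,r] + [p,q]. For instance
  ∂cde = de − ce + cd,
  ∂abg = bg − ag + ab.
The resulting 27×18 matrix has rank 17, and its Smith normal form has invariant factors (1,1,1,1,1,1,1,1,1,1,1,1,1,1,1,1,1).

Computing H_k = (kernel of ∂_k) / (image of ∂_{k+1}):

  H_0: rank C_0 − rank ∂_1 = 9 − 8 = 1, and the invariant factors of ∂_1 are all 1, so H_0 = Z.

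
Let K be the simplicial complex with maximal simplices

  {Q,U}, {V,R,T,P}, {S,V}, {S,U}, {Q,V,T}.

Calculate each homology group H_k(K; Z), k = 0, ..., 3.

Fix the vertex order P < Q < R < S < T < U < V and write every simplex with vertices in increasing order. Then dim K = 3 and the simplices of K are:

  0-simplices (7): P, Q, R, S, T, U, V
  1-simplices (11): PR, PT, PV, QT, QU, QV, RT, RV, SU, SV, TV
  2-simplices (5): PRT, PRV, PTV, QTV, RTV
  3-simplices (1): PRTV

giving chain groups C_0 ≅ Z^7, C_1 ≅ Z^11, C_2 ≅ Z^5, C_3 ≅ Z^1.

Boundary ∂_1: C_1 → C_0 maps an edge to its endpoints' difference, ∂[p,q] = q − p. For instance
  ∂RV = V − R.
As a 7×11 matrix over Z this has rank 6, with invariant factors (1,1,1,1,1,1).

Boundary ∂_2: C_2 → C_1 sends each 2-simplex [p,q,r] to [q,r] − [p,r] + [p,q]. For instance
  ∂PRV = RV − PV + PR,
  ∂PRT = RT − PT + PR.
The 11×5 boundary matrix has rank 4 and Smith normal form diag(1,1,1,1).

∂_3: C_3 → C_2 sends each 3-simplex σ to the alternating sum Σ_i (−1)^i (σ with its i-th vertex removed). For instance
  ∂PRTV = RTV − PTV + PRV − PRT.
The resulting 5×1 matrix has rank 1, and its Smith normal form has invariant factors (1).

Now H_k = ker ∂_k / im ∂_{k+1}, so:

  H_0: rank C_0 − rank ∂_1 = 7 − 6 = 1, and the invariant factors of ∂_1 are all 1, so H_0 = Z.
  H_1: rank ker ∂_1 − rank ∂_2 = (11 − 6) − 4 = 1, and the invariant factors of ∂_2 are all 1, so H_1 = Z.
  H_2: rank ker ∂_2 − rank ∂_3 = (5 − 4) − 1 = 0, and the invariant factors of ∂_3 are all 1, so H_2 = 0.
  H_3: rank ker ∂_3 − rank ∂_4 = (1 − 1) − 0 = 0, and there is no ∂_4, so H_3 = 0.

H_0 ≅ Z,  H_1 ≅ Z,  H_2 = 0,  H_3 = 0.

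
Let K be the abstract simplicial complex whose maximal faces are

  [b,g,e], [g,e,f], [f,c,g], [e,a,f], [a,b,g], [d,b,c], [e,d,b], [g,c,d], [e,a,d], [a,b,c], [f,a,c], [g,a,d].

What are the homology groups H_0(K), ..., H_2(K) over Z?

We work with the vertex ordering a < b < c < d < e < f < g. The simplices of K, each written with vertices in increasing order, are:

  0-simplices (7): a, b, c, d, e, f, g
  1-simplices (18): ab, ac, ad, ae, af, ag, bc, bd, be, bg, cd, cf, cg, de, dg, ef, eg, fg
  2-simplices (12): abc, abg, acf, ade, adg, aef, bcd, bde, beg, cdg, cfg, efg

so the chain groups are C_0 ≅ Z^7, C_1 ≅ Z^18, C_2 ≅ Z^12.

The boundary map ∂_1: C_1 → C_0 sends each edge [p,q] (with p < q) to q − p.
The 7×18 boundary matrix has rank 6 and Smith normal form diag(1,1,1,1,1,1).

The boundary map ∂_2: C_2 → C_1 maps a triangle to the signed sum of its edges. For instance
  ∂abg = bg − ag + ab,
  ∂aef = ef − af + ae.
This gives a 18×12 integer matrix of rank 12; reducing to Smith normal form yields diagonal entries (1,1,1,1,1,1,1,1,1,1,1,2).

Computing H_k = (kernel of ∂_k) / (image of ∂_{k+1}):

  H_0: rank C_0 − rank ∂_1 = 7 − 6 = 1, and the invariant factors of ∂_1 are all 1, so H_0 ≅ Z.
  H_1: rank ker ∂_1 − rank ∂_2 = (18 − 6) − 12 = 0, and ∂_2 has invariant factor 2 > 1, so H_1 ≅ Z/2.
  H_2: rank ker ∂_2 − rank ∂_3 = (12 − 12) − 0 = 0, and there is no ∂_3, so H_2 ≅ 0.

(K is a triangulation of the real projective plane RP^2.)

H_0 = Z,  H_1 = Z/2,  H_2 = 0.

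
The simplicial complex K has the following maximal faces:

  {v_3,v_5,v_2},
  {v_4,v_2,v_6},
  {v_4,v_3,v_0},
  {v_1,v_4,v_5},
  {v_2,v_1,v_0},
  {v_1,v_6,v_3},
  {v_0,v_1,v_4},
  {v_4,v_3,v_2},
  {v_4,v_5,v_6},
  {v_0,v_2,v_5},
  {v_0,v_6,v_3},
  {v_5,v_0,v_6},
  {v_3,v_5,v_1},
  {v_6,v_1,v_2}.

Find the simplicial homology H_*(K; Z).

Fix the vertex order v_0 < v_1 < v_2 < v_3 < v_4 < v_5 < v_6 and write every simplex with vertices in increasing order. Then dim K = 2 and the simplices of K are:

  0-simplices (7): [v_0], [v_1], [v_2], [v_3], [v_4], [v_5], [v_6]
  1-simplices (21): (21 of them)
  2-simplices (14): (14 of them)

giving chain groups C_0 ≅ Z^7, C_1 ≅ Z^21, C_2 ≅ Z^14.

The boundary map ∂_1: C_1 → C_0 maps an edge to its endpoints' difference, ∂[p,q] = q − p.
This gives a 7×21 integer matrix of rank 6; reducing to Smith normal form yields diagonal entries (1,1,1,1,1,1).

Boundary ∂_2: C_2 → C_1 sends each 2-simplex [p,q,r] to [q,r] − [p,r] + [p,q]. For instance
  ∂[v_0,v_1,v_2] = [v_1,v_2] − [v_0,v_2] + [v_0,v_1],
  ∂[v_4,v_5,v_6] = [v_5,v_6] − [v_4,v_6] + [v_4,v_5].
The 21×14 boundary matrix has rank 13 and Smith normal form diag(1,1,1,1,1,1,1,1,1,1,1,1,1).

Computing H_k = (kernel of ∂_k) / (image of ∂_{k+1}):

  H_0: rank C_0 − rank ∂_1 = 7 − 6 = 1, and the invariant factors of ∂_1 are all 1, so H_0 ≅ Z.
  H_1: rank ker ∂_1 − rank ∂_2 = (21 − 6) − 13 = 2, and the invariant factors of ∂_2 are all 1, so H_1 ≅ Z^2.
  H_2: rank ker ∂_2 − rank ∂_3 = (14 − 13) − 0 = 1, and there is no ∂_3, so H_2 ≅ Z.

H_0 = Z,  H_1 = Z^2,  H_2 = Z.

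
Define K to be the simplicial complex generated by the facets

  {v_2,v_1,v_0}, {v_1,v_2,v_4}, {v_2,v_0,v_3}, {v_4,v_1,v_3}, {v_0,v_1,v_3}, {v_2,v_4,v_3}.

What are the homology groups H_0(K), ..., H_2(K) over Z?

Fix the vertex order v_0 < v_1 < v_2 < v_3 < v_4 and write every simplex with vertices in increasing order. Then dim K = 2 and the simplices of K are:

  0-simplices (5): [v_0], [v_1], [v_2], [v_3], [v_4]
  1-simplices (9): [v_0,v_1], [v_0,v_2], [v_0,v_3], [v_1,v_2], [v_1,v_3], [v_1,v_4], [v_2,v_3], [v_2,v_4], [v_3,v_4]
  2-simplices (6): [v_0,v_1,v_2], [v_0,v_1,v_3], [v_0,v_2,v_3], [v_1,v_2,v_4], [v_1,v_3,v_4], [v_2,v_3,v_4]

Hence C_0 ≅ Z^5, C_1 ≅ Z^9, C_2 ≅ Z^6.

The boundary map ∂_1: C_1 → C_0 maps an edge to its endpoints' difference, ∂[p,q] = q − p. For instance
  ∂[v_3,v_4] = [v_4] − [v_3].
The 5×9 boundary matrix has rank 4 and Smith normal form diag(1,1,1,1).

∂_2: C_2 → C_1 maps a triangle to the signed sum of its edges. For instance
  ∂[v_1,v_2,v_4] = [v_2,v_4] − [v_1,v_4] + [v_1,v_2],
  ∂[v_0,v_1,v_3] = [v_1,v_3] − [v_0,v_3] + [v_0,v_1].
The resulting 9×6 matrix has rank 5, and its Smith normal form has invariant factors (1,1,1,1,1).

Computing H_k = (kernel of ∂_k) / (image of ∂_{k+1}):

  H_0: rank C_0 − rank ∂_1 = 5 − 4 = 1, and the invariant factors of ∂_1 are all 1, so H_0 ≅ Z.
  H_1: rank ker ∂_1 − rank ∂_2 = (9 − 4) − 5 = 0, and the invariant factors of ∂_2 are all 1, so H_1 ≅ 0.
  H_2: rank ker ∂_2 − rank ∂_3 = (6 − 5) − 0 = 1, and there is no ∂_3, so H_2 ≅ Z.

As a check, the Euler characteristic is 5 − 9 + 6 = 2, which agrees with 1 − 0 + 1 = 2.

H_0 = Z,  H_1 = 0,  H_2 = Z.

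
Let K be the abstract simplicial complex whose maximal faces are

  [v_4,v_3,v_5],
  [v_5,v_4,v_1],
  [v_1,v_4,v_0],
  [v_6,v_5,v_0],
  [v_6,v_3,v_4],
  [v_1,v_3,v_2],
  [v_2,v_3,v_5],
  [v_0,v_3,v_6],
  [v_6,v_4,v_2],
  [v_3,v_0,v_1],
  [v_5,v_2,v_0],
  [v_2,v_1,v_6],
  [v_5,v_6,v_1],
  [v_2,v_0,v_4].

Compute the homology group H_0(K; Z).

Order the vertices as v_0 < v_1 < v_2 < v_3 < v_4 < v_5 < v_6. Listing each simplex with vertices in this order, K has dimension 2 with simplices:

  0-simplices (7): [v_0], [v_1], [v_2], [v_3], [v_4], [v_5], [v_6]
  1-simplices (21): (21 of them)
  2-simplices (14): (14 of them)

so the chain groups are C_0 ≅ Z^7, C_1 ≅ Z^21, C_2 ≅ Z^14.

Boundary ∂_1: C_1 → C_0 sends each edge [p,q] (with p < q) to q − p. For instance
  ∂[v_0,v_6] = [v_6] − [v_0].
The 7×21 boundary matrix has rank 6 and Smith normal form diag(1,1,1,1,1,1).

Boundary ∂_2: C_2 → C_1 maps a triangle to the signed sum of its edges. For instance
  ∂[v_0,v_3,v_6] = [v_3,v_6] − [v_0,v_6] + [v_0,v_3],
  ∂[v_0,v_5,v_6] = [v_5,v_6] − [v_0,v_6] + [v_0,v_5].
As a 21×14 matrix over Z this has rank 13, with invariant factors (1,1,1,1,1,1,1,1,1,1,1,1,1).

Computing H_k = (kernel of ∂_k) / (image of ∂_{k+1}):

  H_0: rank C_0 − rank ∂_1 = 7 − 6 = 1, and the invariant factors of ∂_1 are all 1, so H_0 = Z.

H_0 ≅ Z.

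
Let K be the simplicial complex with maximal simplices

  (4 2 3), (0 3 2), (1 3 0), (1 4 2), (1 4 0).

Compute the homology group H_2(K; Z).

H_2 ≅ 0.

Order the vertices as 0 < 1 < 2 < 3 < 4. Listing each simplex with vertices in this order, K has dimension 2 with simplices:

  0-simplices (5): [0], [1], [2], [3], [4]
  1-simplices (10): [0,1], [0,2], [0,3], [0,4], [1,2], [1,3], [1,4], [2,3], [2,4], [3,4]
  2-simplices (5): [0,1,3], [0,1,4], [0,2,3], [1,2,4], [2,3,4]

Hence C_0 ≅ Z^5, C_1 ≅ Z^10, C_2 ≅ Z^5.

Boundary ∂_1: C_1 → C_0 maps an edge to its endpoints' difference, ∂[p,q] = q − p.
The 5×10 boundary matrix has rank 4 and Smith normal form diag(1,1,1,1).

Boundary ∂_2: C_2 → C_1 acts by ∂[p,q,r] = [q,r] − [p,r] + [p,q]. For instance
  ∂[0,1,4] = [1,4] − [0,4] + [0,1],
  ∂[2,3,4] = [3,4] − [2,4] + [2,3].
The 10×5 boundary matrix has rank 5 and Smith normal form diag(1,1,1,1,1).

Computing H_k = (kernel of ∂_k) / (image of ∂_{k+1}):

  H_2: rank ker ∂_2 − rank ∂_3 = (5 − 5) − 0 = 0, and there is no ∂_3, so H_2 = 0.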